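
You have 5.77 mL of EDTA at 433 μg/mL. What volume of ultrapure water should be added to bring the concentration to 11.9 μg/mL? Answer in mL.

204 mL

V₂ = C₁V₁/C₂ = 433 × 5.77 / 11.9 = 210 mL.
Diluent to add = V₂ − V₁ = 210 − 5.77 = 204 mL.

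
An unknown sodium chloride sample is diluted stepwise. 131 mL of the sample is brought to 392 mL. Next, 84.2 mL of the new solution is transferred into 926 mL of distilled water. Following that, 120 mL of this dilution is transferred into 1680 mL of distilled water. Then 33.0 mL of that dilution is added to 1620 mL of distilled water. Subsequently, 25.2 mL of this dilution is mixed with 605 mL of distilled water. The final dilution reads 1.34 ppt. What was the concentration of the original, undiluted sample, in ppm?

0.904 ppm

Overall dilution factor = 2.992 × 12.00 × 15 × 50.09 × 25.01 = 6.75 × 10⁵.
Original = 1.34 ppt × 6.75 × 10⁵ = 9.04 × 10⁵ ppt = 0.904 ppm.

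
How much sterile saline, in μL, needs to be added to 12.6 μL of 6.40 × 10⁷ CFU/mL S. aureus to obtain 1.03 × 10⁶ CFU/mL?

770 μL

V₂ = C₁V₁/C₂ = 6.40 × 10⁷ × 12.6 / 1.03 × 10⁶ = 783 μL.
Diluent to add = V₂ − V₁ = 783 − 12.6 = 770 μL.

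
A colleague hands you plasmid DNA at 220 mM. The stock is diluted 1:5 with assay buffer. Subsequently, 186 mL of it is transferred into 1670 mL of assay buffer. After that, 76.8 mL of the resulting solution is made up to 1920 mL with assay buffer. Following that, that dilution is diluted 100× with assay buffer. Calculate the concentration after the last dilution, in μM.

Overall dilution factor = 5 × 9.978 × 25 × 100 = 1.25 × 10⁵.
220 mM / 1.25 × 10⁵ = 1.76 × 10⁻³ mM = 1.76 μM.

1.76 μM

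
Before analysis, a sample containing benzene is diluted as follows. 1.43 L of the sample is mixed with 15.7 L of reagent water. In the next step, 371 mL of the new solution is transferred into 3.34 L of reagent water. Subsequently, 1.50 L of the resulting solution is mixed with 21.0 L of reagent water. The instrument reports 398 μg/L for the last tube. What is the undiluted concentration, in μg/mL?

715 μg/mL

Overall dilution factor = 11.98 × 10.00 × 15 = 1797.
Original = 398 μg/L × 1797 = 7.15 × 10⁵ μg/L = 715 μg/mL.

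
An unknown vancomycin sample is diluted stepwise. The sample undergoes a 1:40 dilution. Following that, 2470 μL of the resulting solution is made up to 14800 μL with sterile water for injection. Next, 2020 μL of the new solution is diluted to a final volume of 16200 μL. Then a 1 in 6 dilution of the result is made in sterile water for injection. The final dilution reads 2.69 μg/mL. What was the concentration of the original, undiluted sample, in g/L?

31.0 g/L

Overall dilution factor = 40 × 5.992 × 8.020 × 6 = 1.15 × 10⁴.
Original = 2.69 μg/mL × 1.15 × 10⁴ = 3.10 × 10⁴ μg/mL = 31.0 g/L.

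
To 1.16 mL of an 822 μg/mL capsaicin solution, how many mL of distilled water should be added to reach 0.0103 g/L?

91.4 mL

0.0103 g/L = 10.3 μg/mL.
V₂ = C₁V₁/C₂ = 822 × 1.16 / 10.3 = 92.6 mL.
Diluent to add = V₂ − V₁ = 92.6 − 1.16 = 91.4 mL.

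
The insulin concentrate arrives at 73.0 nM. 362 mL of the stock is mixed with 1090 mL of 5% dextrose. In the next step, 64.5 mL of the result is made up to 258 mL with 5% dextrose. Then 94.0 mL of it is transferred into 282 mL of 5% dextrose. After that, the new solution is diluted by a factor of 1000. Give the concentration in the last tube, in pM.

1.14 pM

Overall dilution factor = 4.011 × 4 × 4 × 1000 = 6.42 × 10⁴.
73.0 nM / 6.42 × 10⁴ = 1.14 × 10⁻³ nM = 1.14 pM.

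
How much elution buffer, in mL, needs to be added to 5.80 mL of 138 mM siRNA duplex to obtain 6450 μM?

6450 μM = 6.45 mM.
V₂ = C₁V₁/C₂ = 138 × 5.80 / 6.45 = 124 mL.
Diluent to add = V₂ − V₁ = 124 − 5.80 = 118 mL.

118 mL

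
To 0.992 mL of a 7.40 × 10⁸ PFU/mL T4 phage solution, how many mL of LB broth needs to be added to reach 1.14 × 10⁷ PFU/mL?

V₂ = C₁V₁/C₂ = 7.40 × 10⁸ × 0.992 / 1.14 × 10⁷ = 64.4 mL.
Diluent to add = V₂ − V₁ = 64.4 − 0.992 = 63.4 mL.

63.4 mL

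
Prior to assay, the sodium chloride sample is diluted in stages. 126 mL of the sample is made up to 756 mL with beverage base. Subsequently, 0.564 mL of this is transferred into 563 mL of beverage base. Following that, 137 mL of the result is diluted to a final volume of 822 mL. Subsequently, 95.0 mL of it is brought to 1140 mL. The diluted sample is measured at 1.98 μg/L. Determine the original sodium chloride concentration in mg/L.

855 mg/L

Overall dilution factor = 6 × 999.2 × 6 × 12 = 4.32 × 10⁵.
Original = 1.98 μg/L × 4.32 × 10⁵ = 8.55 × 10⁵ μg/L = 855 mg/L.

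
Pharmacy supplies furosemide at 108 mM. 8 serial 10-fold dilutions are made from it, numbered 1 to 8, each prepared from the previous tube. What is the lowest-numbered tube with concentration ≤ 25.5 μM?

tube 4

Tube n has concentration 108 mM / 10ⁿ.
Need 10ⁿ ≥ 108 mM / 25.5 μM = 4235, so n ≥ 3.63.
First such tube: n = 4.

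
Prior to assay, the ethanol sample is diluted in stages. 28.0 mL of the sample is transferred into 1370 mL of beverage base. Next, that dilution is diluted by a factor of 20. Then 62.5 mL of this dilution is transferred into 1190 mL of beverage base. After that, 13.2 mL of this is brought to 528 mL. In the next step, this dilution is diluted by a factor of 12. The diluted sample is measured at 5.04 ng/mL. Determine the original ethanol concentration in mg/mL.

Overall dilution factor = 49.93 × 20 × 20.04 × 40 × 12 = 9.61 × 10⁶.
Original = 5.04 ng/mL × 9.61 × 10⁶ = 4.84 × 10⁷ ng/mL = 48.4 mg/mL.

48.4 mg/mL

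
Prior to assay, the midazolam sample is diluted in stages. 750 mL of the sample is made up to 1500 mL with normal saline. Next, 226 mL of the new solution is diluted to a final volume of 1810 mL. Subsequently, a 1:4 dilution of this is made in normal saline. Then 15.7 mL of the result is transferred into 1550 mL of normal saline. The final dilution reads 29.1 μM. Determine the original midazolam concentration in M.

Overall dilution factor = 2 × 8.009 × 4 × 99.73 = 6390.
Original = 29.1 μM × 6390 = 1.86 × 10⁵ μM = 0.186 M.

0.186 M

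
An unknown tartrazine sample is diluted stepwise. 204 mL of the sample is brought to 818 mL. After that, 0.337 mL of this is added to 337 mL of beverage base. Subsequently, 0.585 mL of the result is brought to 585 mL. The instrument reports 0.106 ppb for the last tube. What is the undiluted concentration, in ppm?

425 ppm

Overall dilution factor = 4.010 × 1001 × 1000 = 4.01 × 10⁶.
Original = 0.106 ppb × 4.01 × 10⁶ = 4.25 × 10⁵ ppb = 425 ppm.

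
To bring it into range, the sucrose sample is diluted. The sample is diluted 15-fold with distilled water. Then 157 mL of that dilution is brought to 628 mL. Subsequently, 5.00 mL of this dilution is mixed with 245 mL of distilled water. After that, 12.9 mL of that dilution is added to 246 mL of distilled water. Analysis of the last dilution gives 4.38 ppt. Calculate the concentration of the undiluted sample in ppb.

Overall dilution factor = 15 × 4 × 50 × 20.07 = 6.02 × 10⁴.
Original = 4.38 ppt × 6.02 × 10⁴ = 2.64 × 10⁵ ppt = 264 ppb.

264 ppb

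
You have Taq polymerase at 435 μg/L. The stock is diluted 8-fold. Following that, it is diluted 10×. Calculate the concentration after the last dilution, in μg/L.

5.44 μg/L

Overall dilution factor = 8 × 10 = 80.0.
435 μg/L / 80.0 = 5.44 μg/L.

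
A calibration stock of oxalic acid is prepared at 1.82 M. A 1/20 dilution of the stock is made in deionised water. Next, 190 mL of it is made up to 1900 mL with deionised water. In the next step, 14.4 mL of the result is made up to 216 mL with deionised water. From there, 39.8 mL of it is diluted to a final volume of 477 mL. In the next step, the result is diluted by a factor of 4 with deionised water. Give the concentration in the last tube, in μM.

12.7 μM

Overall dilution factor = 20 × 10 × 15 × 11.98 × 4 = 1.44 × 10⁵.
1.82 M / 1.44 × 10⁵ = 1.27 × 10⁻⁵ M = 12.7 μM.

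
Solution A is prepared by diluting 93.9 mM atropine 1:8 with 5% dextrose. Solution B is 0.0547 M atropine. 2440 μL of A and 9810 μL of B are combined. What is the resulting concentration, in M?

C_A = 93.9 mM / 8 = 11.7 mM.
C_B = 0.0547 M = 54.7 mM.
C_mix = (C_A·V_A + C_B·V_B)/(V_A + V_B) = (11.7×2440 + 54.7×9810) / 12250 = 46.1 mM = 0.0461 M.

0.0461 M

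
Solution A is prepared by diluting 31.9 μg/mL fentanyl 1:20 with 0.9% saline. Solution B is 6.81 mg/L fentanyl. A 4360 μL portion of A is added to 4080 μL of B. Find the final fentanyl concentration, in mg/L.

C_A = 31.9 μg/mL / 20 = 1.59 μg/mL.
C_B = 6.81 mg/L = 6.81 μg/mL.
C_mix = (C_A·V_A + C_B·V_B)/(V_A + V_B) = (1.59×4360 + 6.81×4080) / 8440 = 4.12 μg/mL = 4.12 mg/L.

4.12 mg/L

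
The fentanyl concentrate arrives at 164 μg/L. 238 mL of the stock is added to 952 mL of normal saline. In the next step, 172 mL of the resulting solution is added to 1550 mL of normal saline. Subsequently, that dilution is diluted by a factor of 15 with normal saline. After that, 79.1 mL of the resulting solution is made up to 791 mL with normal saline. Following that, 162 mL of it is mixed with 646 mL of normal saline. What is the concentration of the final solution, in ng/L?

4.38 ng/L

Overall dilution factor = 5 × 10.01 × 15 × 10 × 4.988 = 3.75 × 10⁴.
164 μg/L / 3.75 × 10⁴ = 4.38 × 10⁻³ μg/L = 4.38 ng/L.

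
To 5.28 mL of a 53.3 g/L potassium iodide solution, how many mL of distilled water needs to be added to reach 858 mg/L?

323 mL

858 mg/L = 0.858 g/L.
V₂ = C₁V₁/C₂ = 53.3 × 5.28 / 0.858 = 328 mL.
Diluent to add = V₂ − V₁ = 328 − 5.28 = 323 mL.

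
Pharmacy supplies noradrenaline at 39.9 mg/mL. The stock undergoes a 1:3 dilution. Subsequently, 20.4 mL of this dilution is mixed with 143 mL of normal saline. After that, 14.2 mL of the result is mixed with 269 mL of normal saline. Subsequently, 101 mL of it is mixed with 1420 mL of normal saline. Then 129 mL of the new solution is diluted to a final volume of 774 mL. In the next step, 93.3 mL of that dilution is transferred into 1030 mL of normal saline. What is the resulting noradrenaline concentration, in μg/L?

Overall dilution factor = 3 × 8.010 × 19.94 × 15.06 × 6 × 12.04 = 5.21 × 10⁵.
39.9 mg/mL / 5.21 × 10⁵ = 7.65 × 10⁻⁵ mg/mL = 76.5 μg/L.

76.5 μg/L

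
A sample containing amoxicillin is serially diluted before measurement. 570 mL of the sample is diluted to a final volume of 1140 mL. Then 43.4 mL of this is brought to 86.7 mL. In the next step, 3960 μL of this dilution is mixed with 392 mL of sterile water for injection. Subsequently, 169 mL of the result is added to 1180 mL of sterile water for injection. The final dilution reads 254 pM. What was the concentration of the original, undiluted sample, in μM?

0.810 μM

Overall dilution factor = 2 × 1.998 × 99.99 × 7.982 = 3189.
Original = 254 pM × 3189 = 8.10 × 10⁵ pM = 0.810 μM.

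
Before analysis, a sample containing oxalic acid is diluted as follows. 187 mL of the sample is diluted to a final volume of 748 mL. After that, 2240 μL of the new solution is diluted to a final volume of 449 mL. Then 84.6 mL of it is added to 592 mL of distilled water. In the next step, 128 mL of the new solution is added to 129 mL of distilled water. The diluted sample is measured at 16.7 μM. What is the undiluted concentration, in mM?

Overall dilution factor = 4 × 200.4 × 7.998 × 2.008 = 1.29 × 10⁴.
Original = 16.7 μM × 1.29 × 10⁴ = 2.15 × 10⁵ μM = 215 mM.

215 mM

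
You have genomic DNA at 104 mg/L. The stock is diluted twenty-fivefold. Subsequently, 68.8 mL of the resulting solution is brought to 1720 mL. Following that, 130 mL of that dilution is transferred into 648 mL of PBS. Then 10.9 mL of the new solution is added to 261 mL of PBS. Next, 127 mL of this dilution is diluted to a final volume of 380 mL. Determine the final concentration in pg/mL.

373 pg/mL

Overall dilution factor = 25 × 25 × 5.985 × 24.94 × 2.992 = 2.79 × 10⁵.
104 mg/L / 2.79 × 10⁵ = 3.73 × 10⁻⁴ mg/L = 373 pg/mL.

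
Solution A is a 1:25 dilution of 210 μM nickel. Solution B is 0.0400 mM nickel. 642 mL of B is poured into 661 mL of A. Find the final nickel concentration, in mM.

0.0240 mM

C_A = 210 μM / 25 = 8.40 μM.
C_B = 0.0400 mM = 40.0 μM.
C_mix = (C_A·V_A + C_B·V_B)/(V_A + V_B) = (8.40×661 + 40.0×642) / 1303 = 24.0 μM = 0.0240 mM.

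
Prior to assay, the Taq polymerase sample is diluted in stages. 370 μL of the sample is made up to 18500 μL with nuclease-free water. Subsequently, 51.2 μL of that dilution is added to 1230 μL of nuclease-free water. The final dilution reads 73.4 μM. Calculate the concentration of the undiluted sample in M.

0.0918 M

Overall dilution factor = 50 × 25.02 = 1251.
Original = 73.4 μM × 1251 = 9.18 × 10⁴ μM = 0.0918 M.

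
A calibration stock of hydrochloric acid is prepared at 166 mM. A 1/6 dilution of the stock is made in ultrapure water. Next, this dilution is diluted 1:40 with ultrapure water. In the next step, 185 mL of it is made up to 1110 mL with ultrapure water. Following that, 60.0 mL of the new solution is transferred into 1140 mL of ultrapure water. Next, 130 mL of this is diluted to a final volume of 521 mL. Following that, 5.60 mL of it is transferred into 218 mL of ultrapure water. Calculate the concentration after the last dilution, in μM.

Overall dilution factor = 6 × 40 × 6 × 20 × 4.008 × 39.93 = 4.61 × 10⁶.
166 mM / 4.61 × 10⁶ = 3.60 × 10⁻⁵ mM = 0.0360 μM.

0.0360 μM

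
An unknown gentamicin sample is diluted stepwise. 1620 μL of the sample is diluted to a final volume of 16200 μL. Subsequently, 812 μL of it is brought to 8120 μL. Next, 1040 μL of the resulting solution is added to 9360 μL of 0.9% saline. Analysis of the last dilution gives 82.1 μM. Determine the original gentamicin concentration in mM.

82.1 mM

Overall dilution factor = 10 × 10 × 10 = 1000.
Original = 82.1 μM × 1000 = 8.21 × 10⁴ μM = 82.1 mM.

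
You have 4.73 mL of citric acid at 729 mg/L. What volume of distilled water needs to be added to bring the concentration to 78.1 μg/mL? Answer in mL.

39.4 mL

78.1 μg/mL = 78.1 mg/L.
V₂ = C₁V₁/C₂ = 729 × 4.73 / 78.1 = 44.2 mL.
Diluent to add = V₂ − V₁ = 44.2 − 4.73 = 39.4 mL.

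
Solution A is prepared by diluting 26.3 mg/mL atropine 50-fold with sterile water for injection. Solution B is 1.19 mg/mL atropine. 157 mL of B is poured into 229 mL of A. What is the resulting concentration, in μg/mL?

796 μg/mL

C_A = 26.3 mg/mL / 50 = 0.526 mg/mL.
C_mix = (C_A·V_A + C_B·V_B)/(V_A + V_B) = (0.526×229 + 1.19×157) / 386.0 = 0.796 mg/mL = 796 μg/mL.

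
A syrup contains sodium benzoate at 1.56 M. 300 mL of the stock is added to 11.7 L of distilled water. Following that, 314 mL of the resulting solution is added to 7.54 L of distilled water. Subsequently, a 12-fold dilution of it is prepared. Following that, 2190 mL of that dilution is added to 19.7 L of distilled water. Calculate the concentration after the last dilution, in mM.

0.0130 mM

Overall dilution factor = 40 × 25.01 × 12 × 9.995 = 1.20 × 10⁵.
1.56 M / 1.20 × 10⁵ = 1.30 × 10⁻⁵ M = 0.0130 mM.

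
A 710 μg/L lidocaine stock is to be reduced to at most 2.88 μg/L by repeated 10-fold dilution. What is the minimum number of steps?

Need 10ⁿ ≥ 247, so n ≥ log(247)/log(10) = 2.39.
Minimum whole steps: n = 3.

3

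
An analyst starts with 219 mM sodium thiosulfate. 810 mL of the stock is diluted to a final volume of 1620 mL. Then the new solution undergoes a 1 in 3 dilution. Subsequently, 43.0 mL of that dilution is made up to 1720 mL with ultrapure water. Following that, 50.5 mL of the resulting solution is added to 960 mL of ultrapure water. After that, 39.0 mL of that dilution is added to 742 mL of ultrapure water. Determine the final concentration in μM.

Overall dilution factor = 2 × 3 × 40 × 20.01 × 20.03 = 9.62 × 10⁴.
219 mM / 9.62 × 10⁴ = 2.28 × 10⁻³ mM = 2.28 μM.

2.28 μM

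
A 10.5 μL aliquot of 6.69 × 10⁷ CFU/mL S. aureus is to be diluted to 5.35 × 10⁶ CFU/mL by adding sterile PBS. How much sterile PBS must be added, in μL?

V₂ = C₁V₁/C₂ = 6.69 × 10⁷ × 10.5 / 5.35 × 10⁶ = 131 μL.
Diluent to add = V₂ − V₁ = 131 − 10.5 = 121 μL.

121 μL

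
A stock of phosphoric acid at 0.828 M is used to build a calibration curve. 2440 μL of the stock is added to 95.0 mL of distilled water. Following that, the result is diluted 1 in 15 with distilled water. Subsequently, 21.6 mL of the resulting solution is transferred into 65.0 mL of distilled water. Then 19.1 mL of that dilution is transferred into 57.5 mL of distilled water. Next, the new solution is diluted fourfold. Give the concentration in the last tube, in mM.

Overall dilution factor = 39.93 × 15 × 4.009 × 4.010 × 4 = 3.85 × 10⁴.
0.828 M / 3.85 × 10⁴ = 2.15 × 10⁻⁵ M = 0.0215 mM.

0.0215 mM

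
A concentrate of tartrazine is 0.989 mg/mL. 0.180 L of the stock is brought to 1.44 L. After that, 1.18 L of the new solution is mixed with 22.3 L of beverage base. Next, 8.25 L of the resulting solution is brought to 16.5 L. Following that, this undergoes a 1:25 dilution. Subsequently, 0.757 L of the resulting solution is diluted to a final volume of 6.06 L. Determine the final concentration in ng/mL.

15.5 ng/mL

Overall dilution factor = 8 × 19.90 × 2 × 25 × 8.005 = 6.37 × 10⁴.
0.989 mg/mL / 6.37 × 10⁴ = 1.55 × 10⁻⁵ mg/mL = 15.5 ng/mL.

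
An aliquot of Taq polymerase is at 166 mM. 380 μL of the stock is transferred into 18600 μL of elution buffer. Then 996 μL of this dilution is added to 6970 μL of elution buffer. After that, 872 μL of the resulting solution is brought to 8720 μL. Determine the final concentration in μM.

Overall dilution factor = 49.95 × 7.998 × 10 = 3995.
166 mM / 3995 = 0.0416 mM = 41.6 μM.

41.6 μM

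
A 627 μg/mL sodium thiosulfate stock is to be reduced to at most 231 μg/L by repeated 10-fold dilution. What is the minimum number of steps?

Need 10ⁿ ≥ 2714, so n ≥ log(2714)/log(10) = 3.43.
Minimum whole steps: n = 4.

4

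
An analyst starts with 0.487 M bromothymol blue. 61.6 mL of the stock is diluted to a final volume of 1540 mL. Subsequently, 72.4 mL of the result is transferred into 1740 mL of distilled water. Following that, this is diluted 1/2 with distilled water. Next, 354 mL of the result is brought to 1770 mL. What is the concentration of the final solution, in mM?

Overall dilution factor = 25 × 25.03 × 2 × 5 = 6258.
0.487 M / 6258 = 7.78 × 10⁻⁵ M = 0.0778 mM.

0.0778 mM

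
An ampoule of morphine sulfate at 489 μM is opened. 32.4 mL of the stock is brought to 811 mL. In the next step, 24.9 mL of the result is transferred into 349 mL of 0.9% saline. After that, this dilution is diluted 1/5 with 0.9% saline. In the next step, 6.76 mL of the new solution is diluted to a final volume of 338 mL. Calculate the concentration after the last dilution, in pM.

5200 pM

Overall dilution factor = 25.03 × 15.02 × 5 × 50 = 9.40 × 10⁴.
489 μM / 9.40 × 10⁴ = 5.20 × 10⁻³ μM = 5200 pM.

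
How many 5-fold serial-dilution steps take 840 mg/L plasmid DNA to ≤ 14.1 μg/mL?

Need 5ⁿ ≥ 59.6, so n ≥ log(59.6)/log(5) = 2.54.
Minimum whole steps: n = 3.

3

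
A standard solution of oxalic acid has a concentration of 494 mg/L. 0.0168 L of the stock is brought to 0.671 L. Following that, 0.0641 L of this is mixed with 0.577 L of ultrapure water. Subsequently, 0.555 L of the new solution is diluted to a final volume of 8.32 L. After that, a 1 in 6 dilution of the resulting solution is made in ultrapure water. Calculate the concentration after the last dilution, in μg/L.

Overall dilution factor = 39.94 × 10.00 × 14.99 × 6 = 3.59 × 10⁴.
494 mg/L / 3.59 × 10⁴ = 0.0137 mg/L = 13.7 μg/L.

13.7 μg/L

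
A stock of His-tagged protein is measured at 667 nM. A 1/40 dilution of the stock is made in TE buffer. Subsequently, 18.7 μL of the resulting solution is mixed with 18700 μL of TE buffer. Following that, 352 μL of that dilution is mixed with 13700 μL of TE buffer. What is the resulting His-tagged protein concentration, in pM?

Overall dilution factor = 40 × 1001 × 39.92 = 1.60 × 10⁶.
667 nM / 1.60 × 10⁶ = 4.17 × 10⁻⁴ nM = 0.417 pM.

0.417 pM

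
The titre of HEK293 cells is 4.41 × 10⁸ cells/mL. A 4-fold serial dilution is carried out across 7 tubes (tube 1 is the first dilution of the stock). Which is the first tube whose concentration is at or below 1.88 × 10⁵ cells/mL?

Tube n has concentration 4.41 × 10⁸ cells/mL / 4ⁿ.
Need 4ⁿ ≥ 4.41 × 10⁸ cells/mL / 1.88 × 10⁵ cells/mL = 2346, so n ≥ 5.60.
First such tube: n = 6.

tube 6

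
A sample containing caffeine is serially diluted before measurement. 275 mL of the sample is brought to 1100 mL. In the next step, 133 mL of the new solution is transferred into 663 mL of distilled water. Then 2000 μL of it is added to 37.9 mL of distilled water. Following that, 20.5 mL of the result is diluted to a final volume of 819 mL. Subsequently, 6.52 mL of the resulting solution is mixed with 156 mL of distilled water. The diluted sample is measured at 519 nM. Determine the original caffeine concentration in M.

Overall dilution factor = 4 × 5.985 × 19.95 × 39.95 × 24.93 = 4.76 × 10⁵.
Original = 519 nM × 4.76 × 10⁵ = 2.47 × 10⁸ nM = 0.247 M.

0.247 M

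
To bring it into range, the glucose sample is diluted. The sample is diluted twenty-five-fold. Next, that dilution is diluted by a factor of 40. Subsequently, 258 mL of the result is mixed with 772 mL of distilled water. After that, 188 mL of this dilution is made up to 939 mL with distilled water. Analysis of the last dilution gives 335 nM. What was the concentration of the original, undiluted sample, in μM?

6680 μM

Overall dilution factor = 25 × 40 × 3.992 × 4.995 = 1.99 × 10⁴.
Original = 335 nM × 1.99 × 10⁴ = 6.68 × 10⁶ nM = 6680 μM.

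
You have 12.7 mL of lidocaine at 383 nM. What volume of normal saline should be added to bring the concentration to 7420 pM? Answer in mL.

643 mL

7420 pM = 7.42 nM.
V₂ = C₁V₁/C₂ = 383 × 12.7 / 7.42 = 656 mL.
Diluent to add = V₂ − V₁ = 656 − 12.7 = 643 mL.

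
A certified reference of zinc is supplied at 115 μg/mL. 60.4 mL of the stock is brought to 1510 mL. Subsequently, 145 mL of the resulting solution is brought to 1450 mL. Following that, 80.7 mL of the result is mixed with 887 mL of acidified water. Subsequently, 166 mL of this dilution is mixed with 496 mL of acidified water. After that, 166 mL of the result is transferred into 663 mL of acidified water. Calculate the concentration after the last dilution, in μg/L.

1.93 μg/L

Overall dilution factor = 25 × 10 × 11.99 × 3.988 × 4.994 = 5.97 × 10⁴.
115 μg/mL / 5.97 × 10⁴ = 1.93 × 10⁻³ μg/mL = 1.93 μg/L.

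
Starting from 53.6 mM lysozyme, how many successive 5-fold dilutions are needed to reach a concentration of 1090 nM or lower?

7

Need 5ⁿ ≥ 4.92 × 10⁴, so n ≥ log(4.92 × 10⁴)/log(5) = 6.71.
Minimum whole steps: n = 7.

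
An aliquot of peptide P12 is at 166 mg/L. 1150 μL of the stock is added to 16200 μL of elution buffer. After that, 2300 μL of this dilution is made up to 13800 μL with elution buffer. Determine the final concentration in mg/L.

Overall dilution factor = 15.09 × 6 = 90.5.
166 mg/L / 90.5 = 1.83 mg/L.

1.83 mg/L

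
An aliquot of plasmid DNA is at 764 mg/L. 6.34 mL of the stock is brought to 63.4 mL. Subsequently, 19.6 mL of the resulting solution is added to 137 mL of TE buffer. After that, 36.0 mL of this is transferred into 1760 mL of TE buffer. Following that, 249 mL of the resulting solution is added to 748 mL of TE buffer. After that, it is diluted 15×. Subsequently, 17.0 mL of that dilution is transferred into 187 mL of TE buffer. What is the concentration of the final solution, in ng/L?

266 ng/L

Overall dilution factor = 10 × 7.990 × 49.89 × 4.004 × 15 × 12 = 2.87 × 10⁶.
764 mg/L / 2.87 × 10⁶ = 2.66 × 10⁻⁴ mg/L = 266 ng/L.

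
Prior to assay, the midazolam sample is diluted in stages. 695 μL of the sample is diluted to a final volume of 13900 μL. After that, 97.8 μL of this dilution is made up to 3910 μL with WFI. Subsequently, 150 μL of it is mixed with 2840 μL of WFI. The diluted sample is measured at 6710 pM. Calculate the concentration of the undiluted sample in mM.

0.107 mM

Overall dilution factor = 20 × 39.98 × 19.93 = 1.59 × 10⁴.
Original = 6710 pM × 1.59 × 10⁴ = 1.07 × 10⁸ pM = 0.107 mM.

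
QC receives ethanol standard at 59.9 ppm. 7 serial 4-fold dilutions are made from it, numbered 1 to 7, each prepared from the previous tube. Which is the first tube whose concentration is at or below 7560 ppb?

tube 2

Tube n has concentration 59.9 ppm / 4ⁿ.
Need 4ⁿ ≥ 59.9 ppm / 7560 ppb = 7.92, so n ≥ 1.49.
First such tube: n = 2.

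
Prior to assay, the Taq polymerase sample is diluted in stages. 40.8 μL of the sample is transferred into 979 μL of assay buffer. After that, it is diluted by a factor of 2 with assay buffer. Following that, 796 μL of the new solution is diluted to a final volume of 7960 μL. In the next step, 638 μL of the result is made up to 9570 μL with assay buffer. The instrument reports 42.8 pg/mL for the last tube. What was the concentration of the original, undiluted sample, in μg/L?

Overall dilution factor = 25.00 × 2 × 10 × 15 = 7499.
Original = 42.8 pg/mL × 7499 = 3.21 × 10⁵ pg/mL = 321 μg/L.

321 μg/L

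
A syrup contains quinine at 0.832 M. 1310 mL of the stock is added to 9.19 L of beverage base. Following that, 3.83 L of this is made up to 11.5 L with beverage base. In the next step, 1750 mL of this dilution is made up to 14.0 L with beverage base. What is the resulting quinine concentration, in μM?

Overall dilution factor = 8.015 × 3.003 × 8 = 193.
0.832 M / 193 = 4.32 × 10⁻³ M = 4320 μM.

4320 μM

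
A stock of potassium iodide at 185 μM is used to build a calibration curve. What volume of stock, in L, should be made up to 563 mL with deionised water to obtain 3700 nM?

3700 nM = 3.70 μM.
V₁ = C₂V₂/C₁ = 3.70 × 563 / 185 = 11.3 mL = 0.0113 L.

0.0113 L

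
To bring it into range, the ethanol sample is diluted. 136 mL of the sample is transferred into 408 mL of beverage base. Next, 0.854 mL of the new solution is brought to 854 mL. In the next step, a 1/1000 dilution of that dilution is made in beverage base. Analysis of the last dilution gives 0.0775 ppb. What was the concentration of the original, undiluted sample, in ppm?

310 ppm

Overall dilution factor = 4 × 1000 × 1000 = 4.00 × 10⁶.
Original = 0.0775 ppb × 4.00 × 10⁶ = 3.10 × 10⁵ ppb = 310 ppm.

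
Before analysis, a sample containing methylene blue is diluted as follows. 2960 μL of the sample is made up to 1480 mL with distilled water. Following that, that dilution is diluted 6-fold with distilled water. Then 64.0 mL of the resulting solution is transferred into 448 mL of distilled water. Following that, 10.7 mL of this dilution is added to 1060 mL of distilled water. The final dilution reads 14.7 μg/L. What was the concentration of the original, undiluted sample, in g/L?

Overall dilution factor = 500 × 6 × 8 × 100.1 = 2.40 × 10⁶.
Original = 14.7 μg/L × 2.40 × 10⁶ = 3.53 × 10⁷ μg/L = 35.3 g/L.

35.3 g/L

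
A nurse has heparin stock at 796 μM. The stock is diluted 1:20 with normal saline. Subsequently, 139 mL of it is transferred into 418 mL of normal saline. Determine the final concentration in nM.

9930 nM

Overall dilution factor = 20 × 4.007 = 80.1.
796 μM / 80.1 = 9.93 μM = 9930 nM.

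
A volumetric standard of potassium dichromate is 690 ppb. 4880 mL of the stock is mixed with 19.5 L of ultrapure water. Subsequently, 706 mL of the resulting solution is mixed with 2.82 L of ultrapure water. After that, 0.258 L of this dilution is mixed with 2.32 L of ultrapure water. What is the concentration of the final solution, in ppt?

2770 ppt

Overall dilution factor = 4.996 × 4.994 × 9.992 = 249.
690 ppb / 249 = 2.77 ppb = 2770 ppt.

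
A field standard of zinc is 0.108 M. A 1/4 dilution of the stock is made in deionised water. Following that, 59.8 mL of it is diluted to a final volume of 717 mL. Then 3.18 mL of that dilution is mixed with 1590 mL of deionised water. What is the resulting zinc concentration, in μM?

Overall dilution factor = 4 × 11.99 × 501 = 2.40 × 10⁴.
0.108 M / 2.40 × 10⁴ = 4.49 × 10⁻⁶ M = 4.49 μM.

4.49 μM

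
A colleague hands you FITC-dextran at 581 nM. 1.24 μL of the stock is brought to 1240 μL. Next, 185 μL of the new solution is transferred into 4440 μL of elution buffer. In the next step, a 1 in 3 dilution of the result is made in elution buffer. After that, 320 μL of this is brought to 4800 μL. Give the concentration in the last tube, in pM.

0.516 pM

Overall dilution factor = 1000 × 25 × 3 × 15 = 1.12 × 10⁶.
581 nM / 1.12 × 10⁶ = 5.16 × 10⁻⁴ nM = 0.516 pM.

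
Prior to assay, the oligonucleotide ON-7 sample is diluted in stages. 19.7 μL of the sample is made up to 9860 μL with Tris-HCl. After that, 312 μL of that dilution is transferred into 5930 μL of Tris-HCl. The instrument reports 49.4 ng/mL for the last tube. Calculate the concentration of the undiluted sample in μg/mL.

495 μg/mL

Overall dilution factor = 500.5 × 20.01 = 1.00 × 10⁴.
Original = 49.4 ng/mL × 1.00 × 10⁴ = 4.95 × 10⁵ ng/mL = 495 μg/mL.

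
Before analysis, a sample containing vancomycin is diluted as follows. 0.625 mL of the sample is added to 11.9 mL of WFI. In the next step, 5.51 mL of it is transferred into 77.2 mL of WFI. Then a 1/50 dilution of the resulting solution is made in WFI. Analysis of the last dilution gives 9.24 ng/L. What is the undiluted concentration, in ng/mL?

139 ng/mL

Overall dilution factor = 20.04 × 15.01 × 50 = 1.50 × 10⁴.
Original = 9.24 ng/L × 1.50 × 10⁴ = 1.39 × 10⁵ ng/L = 139 ng/mL.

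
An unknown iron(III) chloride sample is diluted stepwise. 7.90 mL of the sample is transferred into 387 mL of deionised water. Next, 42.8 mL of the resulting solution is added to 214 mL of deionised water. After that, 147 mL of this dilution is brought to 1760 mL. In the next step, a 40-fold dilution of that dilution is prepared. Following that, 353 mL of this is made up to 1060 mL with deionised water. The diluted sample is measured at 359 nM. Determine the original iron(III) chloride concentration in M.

0.155 M

Overall dilution factor = 49.99 × 6 × 11.97 × 40 × 3.003 = 4.31 × 10⁵.
Original = 359 nM × 4.31 × 10⁵ = 1.55 × 10⁸ nM = 0.155 M.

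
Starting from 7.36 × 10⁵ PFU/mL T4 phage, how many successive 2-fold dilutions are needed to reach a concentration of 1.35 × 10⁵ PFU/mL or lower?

3

Need 2ⁿ ≥ 5.45, so n ≥ log(5.45)/log(2) = 2.45.
Minimum whole steps: n = 3.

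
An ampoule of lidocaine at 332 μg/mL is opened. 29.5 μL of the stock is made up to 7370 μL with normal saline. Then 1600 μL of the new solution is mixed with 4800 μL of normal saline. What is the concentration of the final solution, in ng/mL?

332 ng/mL

Overall dilution factor = 249.8 × 4 = 999.
332 μg/mL / 999 = 0.332 μg/mL = 332 ng/mL.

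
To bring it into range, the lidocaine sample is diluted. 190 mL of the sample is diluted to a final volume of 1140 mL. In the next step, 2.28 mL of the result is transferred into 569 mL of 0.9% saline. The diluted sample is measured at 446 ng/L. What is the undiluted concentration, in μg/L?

Overall dilution factor = 6 × 250.6 = 1503.
Original = 446 ng/L × 1503 = 6.71 × 10⁵ ng/L = 671 μg/L.

671 μg/L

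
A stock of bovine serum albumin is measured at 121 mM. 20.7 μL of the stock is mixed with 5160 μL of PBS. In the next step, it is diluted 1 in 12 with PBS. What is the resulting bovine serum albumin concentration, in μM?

40.3 μM

Overall dilution factor = 250.3 × 12 = 3003.
121 mM / 3003 = 0.0403 mM = 40.3 μM.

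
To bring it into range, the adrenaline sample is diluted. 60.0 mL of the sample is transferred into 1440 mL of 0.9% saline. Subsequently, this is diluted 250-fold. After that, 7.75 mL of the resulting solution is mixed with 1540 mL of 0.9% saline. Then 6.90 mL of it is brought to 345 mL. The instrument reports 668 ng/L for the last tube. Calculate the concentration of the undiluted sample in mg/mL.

Overall dilution factor = 25 × 250 × 199.7 × 50 = 6.24 × 10⁷.
Original = 668 ng/L × 6.24 × 10⁷ = 4.17 × 10¹⁰ ng/L = 41.7 mg/mL.

41.7 mg/mL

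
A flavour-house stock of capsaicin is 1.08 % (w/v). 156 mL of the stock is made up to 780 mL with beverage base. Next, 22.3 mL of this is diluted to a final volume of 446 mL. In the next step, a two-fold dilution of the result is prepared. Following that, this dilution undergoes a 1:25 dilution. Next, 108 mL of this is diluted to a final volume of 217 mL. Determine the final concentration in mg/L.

1.08 mg/L

Overall dilution factor = 5 × 20 × 2 × 25 × 2.009 = 1.00 × 10⁴.
1.08 % (w/v) / 1.00 × 10⁴ = 1.08 × 10⁻⁴ % (w/v) = 1.08 mg/L.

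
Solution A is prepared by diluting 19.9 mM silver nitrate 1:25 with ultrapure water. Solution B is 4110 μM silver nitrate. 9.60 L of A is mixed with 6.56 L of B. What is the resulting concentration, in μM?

2140 μM

C_A = 19.9 mM / 25 = 0.796 mM.
C_B = 4110 μM = 4.11 mM.
C_mix = (C_A·V_A + C_B·V_B)/(V_A + V_B) = (0.796×9.60 + 4.11×6.56) / 16.16 = 2.14 mM = 2140 μM.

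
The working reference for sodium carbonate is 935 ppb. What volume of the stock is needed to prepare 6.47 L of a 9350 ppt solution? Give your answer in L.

9350 ppt = 9.35 ppb.
V₁ = C₂V₂/C₁ = 9.35 × 6.47 / 935 = 0.0647 L.

0.0647 L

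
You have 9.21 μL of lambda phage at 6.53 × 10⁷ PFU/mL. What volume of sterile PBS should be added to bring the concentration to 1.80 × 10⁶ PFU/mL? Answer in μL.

V₂ = C₁V₁/C₂ = 6.53 × 10⁷ × 9.21 / 1.80 × 10⁶ = 334 μL.
Diluent to add = V₂ − V₁ = 334 − 9.21 = 325 μL.

325 μL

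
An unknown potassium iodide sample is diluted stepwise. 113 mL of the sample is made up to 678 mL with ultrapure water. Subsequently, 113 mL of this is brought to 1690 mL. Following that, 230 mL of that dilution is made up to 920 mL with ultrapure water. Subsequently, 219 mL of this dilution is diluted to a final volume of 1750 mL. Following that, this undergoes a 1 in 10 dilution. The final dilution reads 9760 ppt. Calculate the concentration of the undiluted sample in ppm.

280 ppm

Overall dilution factor = 6 × 14.96 × 4 × 7.991 × 10 = 2.87 × 10⁴.
Original = 9760 ppt × 2.87 × 10⁴ = 2.80 × 10⁸ ppt = 280 ppm.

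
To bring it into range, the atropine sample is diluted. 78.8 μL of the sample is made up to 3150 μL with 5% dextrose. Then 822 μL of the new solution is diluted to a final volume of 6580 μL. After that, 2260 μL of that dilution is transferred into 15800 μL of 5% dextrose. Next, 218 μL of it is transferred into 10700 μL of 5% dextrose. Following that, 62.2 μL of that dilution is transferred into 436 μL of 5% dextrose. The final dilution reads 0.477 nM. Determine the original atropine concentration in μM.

489 μM

Overall dilution factor = 39.97 × 8.005 × 7.991 × 50.08 × 8.010 = 1.03 × 10⁶.
Original = 0.477 nM × 1.03 × 10⁶ = 4.89 × 10⁵ nM = 489 μM.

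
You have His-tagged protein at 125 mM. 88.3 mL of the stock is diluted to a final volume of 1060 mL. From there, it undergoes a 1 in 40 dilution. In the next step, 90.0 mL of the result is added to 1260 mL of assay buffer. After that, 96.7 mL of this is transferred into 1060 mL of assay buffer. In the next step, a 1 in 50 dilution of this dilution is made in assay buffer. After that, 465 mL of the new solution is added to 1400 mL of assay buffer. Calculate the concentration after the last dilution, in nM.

Overall dilution factor = 12.00 × 40 × 15 × 11.96 × 50 × 4.011 = 1.73 × 10⁷.
125 mM / 1.73 × 10⁷ = 7.23 × 10⁻⁶ mM = 7.23 nM.

7.23 nM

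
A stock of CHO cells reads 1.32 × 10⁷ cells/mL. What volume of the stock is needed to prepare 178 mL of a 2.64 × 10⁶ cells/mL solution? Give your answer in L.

V₁ = C₂V₂/C₁ = 2.64 × 10⁶ × 178 / 1.32 × 10⁷ = 35.6 mL = 0.0356 L.

0.0356 L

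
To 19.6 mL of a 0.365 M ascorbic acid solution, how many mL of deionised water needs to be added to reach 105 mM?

105 mM = 0.105 M.
V₂ = C₁V₁/C₂ = 0.365 × 19.6 / 0.105 = 68.1 mL.
Diluent to add = V₂ − V₁ = 68.1 − 19.6 = 48.5 mL.

48.5 mL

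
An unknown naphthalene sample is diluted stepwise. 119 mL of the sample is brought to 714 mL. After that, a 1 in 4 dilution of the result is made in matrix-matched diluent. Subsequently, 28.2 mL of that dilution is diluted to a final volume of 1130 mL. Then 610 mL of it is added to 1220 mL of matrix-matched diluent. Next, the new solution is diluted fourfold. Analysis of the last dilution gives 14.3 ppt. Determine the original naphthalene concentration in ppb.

Overall dilution factor = 6 × 4 × 40.07 × 3 × 4 = 1.15 × 10⁴.
Original = 14.3 ppt × 1.15 × 10⁴ = 1.65 × 10⁵ ppt = 165 ppb.

165 ppb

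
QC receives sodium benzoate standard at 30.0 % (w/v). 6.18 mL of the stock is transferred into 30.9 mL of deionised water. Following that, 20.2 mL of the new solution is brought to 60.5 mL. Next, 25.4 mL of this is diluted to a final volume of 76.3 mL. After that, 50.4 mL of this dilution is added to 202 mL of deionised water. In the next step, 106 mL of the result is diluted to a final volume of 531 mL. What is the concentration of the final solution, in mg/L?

Overall dilution factor = 6 × 2.995 × 3.004 × 5.008 × 5.009 = 1354.
30.0 % (w/v) / 1354 = 0.0222 % (w/v) = 222 mg/L.

222 mg/L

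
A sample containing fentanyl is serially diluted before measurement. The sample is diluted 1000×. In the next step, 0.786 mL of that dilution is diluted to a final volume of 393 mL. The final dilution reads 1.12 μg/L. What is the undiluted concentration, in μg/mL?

560 μg/mL

Overall dilution factor = 1000 × 500 = 5.00 × 10⁵.
Original = 1.12 μg/L × 5.00 × 10⁵ = 5.60 × 10⁵ μg/L = 560 μg/mL.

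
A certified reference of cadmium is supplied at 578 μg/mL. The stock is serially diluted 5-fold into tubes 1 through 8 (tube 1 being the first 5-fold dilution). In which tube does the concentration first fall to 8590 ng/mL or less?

Tube n has concentration 578 μg/mL / 5ⁿ.
Need 5ⁿ ≥ 578 μg/mL / 8590 ng/mL = 67.3, so n ≥ 2.62.
First such tube: n = 3.

tube 3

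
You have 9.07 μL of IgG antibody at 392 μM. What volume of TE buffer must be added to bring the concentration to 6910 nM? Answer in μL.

505 μL

6910 nM = 6.91 μM.
V₂ = C₁V₁/C₂ = 392 × 9.07 / 6.91 = 515 μL.
Diluent to add = V₂ − V₁ = 515 − 9.07 = 505 μL.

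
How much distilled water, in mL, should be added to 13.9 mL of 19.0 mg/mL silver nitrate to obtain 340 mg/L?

763 mL

340 mg/L = 0.340 mg/mL.
V₂ = C₁V₁/C₂ = 19.0 × 13.9 / 0.340 = 777 mL.
Diluent to add = V₂ − V₁ = 777 − 13.9 = 763 mL.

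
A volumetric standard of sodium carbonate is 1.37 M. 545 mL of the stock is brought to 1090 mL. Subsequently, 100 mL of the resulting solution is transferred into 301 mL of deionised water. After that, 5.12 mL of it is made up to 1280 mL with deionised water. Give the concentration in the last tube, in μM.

Overall dilution factor = 2 × 4.010 × 250 = 2005.
1.37 M / 2005 = 6.83 × 10⁻⁴ M = 683 μM.

683 μM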